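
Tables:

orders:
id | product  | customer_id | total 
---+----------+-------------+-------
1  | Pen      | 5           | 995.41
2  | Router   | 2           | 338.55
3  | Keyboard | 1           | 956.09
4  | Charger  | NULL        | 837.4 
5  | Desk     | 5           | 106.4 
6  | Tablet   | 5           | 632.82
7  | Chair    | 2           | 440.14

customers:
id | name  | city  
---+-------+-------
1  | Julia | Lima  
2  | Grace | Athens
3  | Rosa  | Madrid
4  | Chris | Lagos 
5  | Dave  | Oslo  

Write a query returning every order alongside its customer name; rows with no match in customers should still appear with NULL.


LEFT JOIN keeps every row from orders (the left table); where customer_id has no match in customers, the customer columns become NULL. Walk through each order:
  - order 1 (Pen): customer_id=5 -> matches Dave
  - order 2 (Router): customer_id=2 -> matches Grace
  - order 3 (Keyboard): customer_id=1 -> matches Julia
  - order 4 (Charger): customer_id=NULL, no match -> kept with NULL
  - order 5 (Desk): customer_id=5 -> matches Dave
  - order 6 (Tablet): customer_id=5 -> matches Dave
  - order 7 (Chair): customer_id=2 -> matches Grace
All 7 rows appear; 1 has NULL customer.

SQL:
SELECT a.product, b.name AS customer
FROM orders a
LEFT JOIN customers b ON a.customer_id = b.id

Result:
product  | customer
---------+---------
Pen      | Dave    
Router   | Grace   
Keyboard | Julia   
Charger  | NULL    
Desk     | Dave    
Tablet   | Dave    
Chair    | Grace   


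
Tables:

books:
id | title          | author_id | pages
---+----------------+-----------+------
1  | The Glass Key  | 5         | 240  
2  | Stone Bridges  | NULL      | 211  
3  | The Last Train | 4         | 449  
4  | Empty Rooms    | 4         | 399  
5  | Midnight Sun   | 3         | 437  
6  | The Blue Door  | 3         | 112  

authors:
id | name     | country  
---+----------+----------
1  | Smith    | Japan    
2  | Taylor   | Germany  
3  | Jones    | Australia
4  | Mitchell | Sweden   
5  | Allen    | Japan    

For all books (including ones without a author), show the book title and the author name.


LEFT JOIN keeps every row from books (the left table); where author_id has no match in authors, the author columns become NULL. Walk through each book:
  - book 1 (The Glass Key): author_id=5 -> matches Allen
  - book 2 (Stone Bridges): author_id=NULL, no match -> kept with NULL
  - book 3 (The Last Train): author_id=4 -> matches Mitchell
  - book 4 (Empty Rooms): author_id=4 -> matches Mitchell
  - book 5 (Midnight Sun): author_id=3 -> matches Jones
  - book 6 (The Blue Door): author_id=3 -> matches Jones
All 6 rows appear; 1 has NULL author.

SQL:
SELECT a.title, b.name AS author
FROM books a
LEFT JOIN authors b ON a.author_id = b.id

Result:
title          | author  
---------------+---------
The Glass Key  | Allen   
Stone Bridges  | NULL    
The Last Train | Mitchell
Empty Rooms    | Mitchell
Midnight Sun   | Jones   
The Blue Door  | Jones   


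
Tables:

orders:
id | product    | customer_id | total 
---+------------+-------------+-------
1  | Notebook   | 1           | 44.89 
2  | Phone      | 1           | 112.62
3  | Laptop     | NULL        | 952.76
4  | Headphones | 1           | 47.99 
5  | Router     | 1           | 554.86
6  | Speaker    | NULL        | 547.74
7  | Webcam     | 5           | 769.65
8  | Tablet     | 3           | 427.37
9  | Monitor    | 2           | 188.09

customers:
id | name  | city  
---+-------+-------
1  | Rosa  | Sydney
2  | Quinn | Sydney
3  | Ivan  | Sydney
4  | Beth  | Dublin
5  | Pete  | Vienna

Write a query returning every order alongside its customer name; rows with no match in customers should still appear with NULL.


LEFT JOIN keeps every row from orders (the left table); where customer_id has no match in customers, the customer columns become NULL. Walk through each order:
  - order 1 (Notebook): customer_id=1 -> matches Rosa
  - order 2 (Phone): customer_id=1 -> matches Rosa
  - order 3 (Laptop): customer_id=NULL, no match -> kept with NULL
  - order 4 (Headphones): customer_id=1 -> matches Rosa
  - order 5 (Router): customer_id=1 -> matches Rosa
  - order 6 (Speaker): customer_id=NULL, no match -> kept with NULL
  - order 7 (Webcam): customer_id=5 -> matches Pete
  - order 8 (Tablet): customer_id=3 -> matches Ivan
  - order 9 (Monitor): customer_id=2 -> matches Quinn
All 9 rows appear; 2 have NULL customer.

SQL:
SELECT a.product, b.name AS customer
FROM orders a
LEFT JOIN customers b ON a.customer_id = b.id

Result:
product    | customer
-----------+---------
Notebook   | Rosa    
Phone      | Rosa    
Laptop     | NULL    
Headphones | Rosa    
Router     | Rosa    
Speaker    | NULL    
Webcam     | Pete    
Tablet     | Ivan    
Monitor    | Quinn   


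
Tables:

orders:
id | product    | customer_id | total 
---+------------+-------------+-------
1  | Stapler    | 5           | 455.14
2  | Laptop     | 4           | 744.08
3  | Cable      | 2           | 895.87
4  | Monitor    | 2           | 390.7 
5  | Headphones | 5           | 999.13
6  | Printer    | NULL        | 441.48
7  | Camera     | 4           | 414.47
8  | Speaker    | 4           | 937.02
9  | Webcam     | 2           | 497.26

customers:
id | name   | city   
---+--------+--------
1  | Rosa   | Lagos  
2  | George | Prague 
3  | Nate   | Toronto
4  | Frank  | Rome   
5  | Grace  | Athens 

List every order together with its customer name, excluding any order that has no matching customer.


INNER JOIN keeps only orders rows whose customer_id matches an id in customers. Walk through each order:
  - order 1 (Stapler): customer_id=5 -> matches Grace
  - order 2 (Laptop): customer_id=4 -> matches Frank
  - order 3 (Cable): customer_id=2 -> matches George
  - order 4 (Monitor): customer_id=2 -> matches George
  - order 5 (Headphones): customer_id=5 -> matches Grace
  - order 6 (Printer): customer_id=NULL, no match -> dropped
  - order 7 (Camera): customer_id=4 -> matches Frank
  - order 8 (Speaker): customer_id=4 -> matches Frank
  - order 9 (Webcam): customer_id=2 -> matches George
So 1 of 9 rows is dropped.

SQL:
SELECT a.product, b.name AS customer
FROM orders a
INNER JOIN customers b ON a.customer_id = b.id

Result:
product    | customer
-----------+---------
Stapler    | Grace   
Laptop     | Frank   
Cable      | George  
Monitor    | George  
Headphones | Grace   
Camera     | Frank   
Speaker    | Frank   
Webcam     | George  


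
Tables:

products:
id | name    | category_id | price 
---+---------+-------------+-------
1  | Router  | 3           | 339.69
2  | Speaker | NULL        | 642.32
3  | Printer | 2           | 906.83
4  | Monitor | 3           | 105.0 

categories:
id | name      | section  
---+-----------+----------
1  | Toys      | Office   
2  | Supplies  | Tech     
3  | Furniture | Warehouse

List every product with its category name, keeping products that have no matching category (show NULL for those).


LEFT JOIN keeps every row from products (the left table); where category_id has no match in categories, the category columns become NULL. Walk through each product:
  - product 1 (Router): category_id=3 -> matches Furniture
  - product 2 (Speaker): category_id=NULL, no match -> kept with NULL
  - product 3 (Printer): category_id=2 -> matches Supplies
  - product 4 (Monitor): category_id=3 -> matches Furniture
All 4 rows appear; 1 has NULL category.

SQL:
SELECT a.name, b.name AS category
FROM products a
LEFT JOIN categories b ON a.category_id = b.id

Result:
name    | category 
--------+----------
Router  | Furniture
Speaker | NULL     
Printer | Supplies 
Monitor | Furniture


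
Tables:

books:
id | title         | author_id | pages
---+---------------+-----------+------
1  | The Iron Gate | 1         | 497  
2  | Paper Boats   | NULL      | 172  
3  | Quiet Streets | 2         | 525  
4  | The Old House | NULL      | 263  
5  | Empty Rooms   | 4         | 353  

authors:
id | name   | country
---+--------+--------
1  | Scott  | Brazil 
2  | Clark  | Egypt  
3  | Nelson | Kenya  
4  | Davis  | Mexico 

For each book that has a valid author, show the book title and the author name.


INNER JOIN keeps only books rows whose author_id matches an id in authors. Walk through each book:
  - book 1 (The Iron Gate): author_id=1 -> matches Scott
  - book 2 (Paper Boats): author_id=NULL, no match -> dropped
  - book 3 (Quiet Streets): author_id=2 -> matches Clark
  - book 4 (The Old House): author_id=NULL, no match -> dropped
  - book 5 (Empty Rooms): author_id=4 -> matches Davis
So 2 of 5 rows are dropped.

SQL:
SELECT a.title, b.name AS author
FROM books a
INNER JOIN authors b ON a.author_id = b.id

Result:
title         | author
--------------+-------
The Iron Gate | Scott 
Quiet Streets | Clark 
Empty Rooms   | Davis 


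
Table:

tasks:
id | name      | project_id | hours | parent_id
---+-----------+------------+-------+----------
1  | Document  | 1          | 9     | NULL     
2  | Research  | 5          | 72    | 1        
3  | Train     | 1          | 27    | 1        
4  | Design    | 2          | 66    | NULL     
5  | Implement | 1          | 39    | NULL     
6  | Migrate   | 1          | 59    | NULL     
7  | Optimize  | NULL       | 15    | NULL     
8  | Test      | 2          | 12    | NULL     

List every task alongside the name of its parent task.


This is a self-join: tasks is joined to a second copy of itself, matching each row's parent_id to another row's id. Use LEFT JOIN so rows with parent_id=NULL are kept.
  - task 1 (Document): parent_id=NULL -> NULL
  - task 2 (Research): parent_id=1 -> Document
  - task 3 (Train): parent_id=1 -> Document
  - task 4 (Design): parent_id=NULL -> NULL
  - task 5 (Implement): parent_id=NULL -> NULL
  - task 6 (Migrate): parent_id=NULL -> NULL
  - task 7 (Optimize): parent_id=NULL -> NULL
  - task 8 (Test): parent_id=NULL -> NULL

SQL:
SELECT a.name AS item, b.name AS parent
FROM tasks a
LEFT JOIN tasks b ON a.parent_id = b.id

Result:
item      | parent  
----------+---------
Document  | NULL    
Research  | Document
Train     | Document
Design    | NULL    
Implement | NULL    
Migrate   | NULL    
Optimize  | NULL    
Test      | NULL    


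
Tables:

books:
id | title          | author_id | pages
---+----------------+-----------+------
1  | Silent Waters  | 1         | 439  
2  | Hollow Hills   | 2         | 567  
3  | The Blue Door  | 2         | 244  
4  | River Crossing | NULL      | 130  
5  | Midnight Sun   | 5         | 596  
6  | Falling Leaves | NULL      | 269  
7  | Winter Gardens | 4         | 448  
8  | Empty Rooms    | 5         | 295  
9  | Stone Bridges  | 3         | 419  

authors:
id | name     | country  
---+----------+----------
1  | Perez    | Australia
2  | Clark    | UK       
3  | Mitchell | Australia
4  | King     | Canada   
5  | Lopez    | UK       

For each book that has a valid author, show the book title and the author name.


INNER JOIN keeps only books rows whose author_id matches an id in authors. Walk through each book:
  - book 1 (Silent Waters): author_id=1 -> matches Perez
  - book 2 (Hollow Hills): author_id=2 -> matches Clark
  - book 3 (The Blue Door): author_id=2 -> matches Clark
  - book 4 (River Crossing): author_id=NULL, no match -> dropped
  - book 5 (Midnight Sun): author_id=5 -> matches Lopez
  - book 6 (Falling Leaves): author_id=NULL, no match -> dropped
  - book 7 (Winter Gardens): author_id=4 -> matches King
  - book 8 (Empty Rooms): author_id=5 -> matches Lopez
  - book 9 (Stone Bridges): author_id=3 -> matches Mitchell
So 2 of 9 rows are dropped.

SQL:
SELECT a.title, b.name AS author
FROM books a
INNER JOIN authors b ON a.author_id = b.id

Result:
title          | author  
---------------+---------
Silent Waters  | Perez   
Hollow Hills   | Clark   
The Blue Door  | Clark   
Midnight Sun   | Lopez   
Winter Gardens | King    
Empty Rooms    | Lopez   
Stone Bridges  | Mitchell


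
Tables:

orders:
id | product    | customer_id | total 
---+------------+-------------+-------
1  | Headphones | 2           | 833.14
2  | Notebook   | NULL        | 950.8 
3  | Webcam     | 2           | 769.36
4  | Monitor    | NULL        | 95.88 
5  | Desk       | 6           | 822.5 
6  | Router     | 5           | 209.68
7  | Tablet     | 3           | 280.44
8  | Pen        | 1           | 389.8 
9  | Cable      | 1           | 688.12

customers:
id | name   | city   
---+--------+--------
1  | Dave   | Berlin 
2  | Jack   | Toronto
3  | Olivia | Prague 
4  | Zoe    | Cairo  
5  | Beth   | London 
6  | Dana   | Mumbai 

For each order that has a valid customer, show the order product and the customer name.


INNER JOIN keeps only orders rows whose customer_id matches an id in customers. Walk through each order:
  - order 1 (Headphones): customer_id=2 -> matches Jack
  - order 2 (Notebook): customer_id=NULL, no match -> dropped
  - order 3 (Webcam): customer_id=2 -> matches Jack
  - order 4 (Monitor): customer_id=NULL, no match -> dropped
  - order 5 (Desk): customer_id=6 -> matches Dana
  - order 6 (Router): customer_id=5 -> matches Beth
  - order 7 (Tablet): customer_id=3 -> matches Olivia
  - order 8 (Pen): customer_id=1 -> matches Dave
  - order 9 (Cable): customer_id=1 -> matches Dave
So 2 of 9 rows are dropped.

SQL:
SELECT a.product, b.name AS customer
FROM orders a
INNER JOIN customers b ON a.customer_id = b.id

Result:
product    | customer
-----------+---------
Headphones | Jack    
Webcam     | Jack    
Desk       | Dana    
Router     | Beth    
Tablet     | Olivia  
Pen        | Dave    
Cable      | Dave    


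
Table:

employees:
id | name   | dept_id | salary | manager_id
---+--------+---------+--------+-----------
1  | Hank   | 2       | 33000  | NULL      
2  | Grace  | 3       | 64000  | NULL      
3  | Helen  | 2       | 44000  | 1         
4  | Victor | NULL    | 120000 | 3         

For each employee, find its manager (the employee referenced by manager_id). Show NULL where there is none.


This is a self-join: employees is joined to a second copy of itself, matching each row's manager_id to another row's id. Use LEFT JOIN so rows with manager_id=NULL are kept.
  - employee 1 (Hank): manager_id=NULL -> NULL
  - employee 2 (Grace): manager_id=NULL -> NULL
  - employee 3 (Helen): manager_id=1 -> Hank
  - employee 4 (Victor): manager_id=3 -> Helen

SQL:
SELECT a.name AS item, b.name AS manager
FROM employees a
LEFT JOIN employees b ON a.manager_id = b.id

Result:
item   | manager
-------+--------
Hank   | NULL   
Grace  | NULL   
Helen  | Hank   
Victor | Helen  


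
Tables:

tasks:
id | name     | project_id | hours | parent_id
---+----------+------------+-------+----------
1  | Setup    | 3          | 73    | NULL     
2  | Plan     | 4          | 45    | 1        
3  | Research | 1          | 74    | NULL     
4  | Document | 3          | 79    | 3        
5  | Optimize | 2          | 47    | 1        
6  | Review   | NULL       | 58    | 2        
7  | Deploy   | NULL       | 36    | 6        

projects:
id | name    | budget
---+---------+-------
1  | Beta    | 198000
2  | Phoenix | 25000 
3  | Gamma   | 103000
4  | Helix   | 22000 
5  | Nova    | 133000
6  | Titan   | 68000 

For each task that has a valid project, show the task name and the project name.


INNER JOIN keeps only tasks rows whose project_id matches an id in projects. Walk through each task:
  - task 1 (Setup): project_id=3 -> matches Gamma
  - task 2 (Plan): project_id=4 -> matches Helix
  - task 3 (Research): project_id=1 -> matches Beta
  - task 4 (Document): project_id=3 -> matches Gamma
  - task 5 (Optimize): project_id=2 -> matches Phoenix
  - task 6 (Review): project_id=NULL, no match -> dropped
  - task 7 (Deploy): project_id=NULL, no match -> dropped
So 2 of 7 rows are dropped.

SQL:
SELECT a.name, b.name AS project
FROM tasks a
INNER JOIN projects b ON a.project_id = b.id

Result:
name     | project
---------+--------
Setup    | Gamma  
Plan     | Helix  
Research | Beta   
Document | Gamma  
Optimize | Phoenix


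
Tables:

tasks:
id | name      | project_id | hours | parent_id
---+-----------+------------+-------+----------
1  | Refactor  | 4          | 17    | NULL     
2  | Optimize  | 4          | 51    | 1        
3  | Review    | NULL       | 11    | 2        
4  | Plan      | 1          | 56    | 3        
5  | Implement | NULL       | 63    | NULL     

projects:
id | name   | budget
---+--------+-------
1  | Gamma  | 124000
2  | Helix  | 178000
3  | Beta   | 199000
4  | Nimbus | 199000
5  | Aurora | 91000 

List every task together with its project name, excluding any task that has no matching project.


INNER JOIN keeps only tasks rows whose project_id matches an id in projects. Walk through each task:
  - task 1 (Refactor): project_id=4 -> matches Nimbus
  - task 2 (Optimize): project_id=4 -> matches Nimbus
  - task 3 (Review): project_id=NULL, no match -> dropped
  - task 4 (Plan): project_id=1 -> matches Gamma
  - task 5 (Implement): project_id=NULL, no match -> dropped
So 2 of 5 rows are dropped.

SQL:
SELECT a.name, b.name AS project
FROM tasks a
INNER JOIN projects b ON a.project_id = b.id

Result:
name     | project
---------+--------
Refactor | Nimbus 
Optimize | Nimbus 
Plan     | Gamma  


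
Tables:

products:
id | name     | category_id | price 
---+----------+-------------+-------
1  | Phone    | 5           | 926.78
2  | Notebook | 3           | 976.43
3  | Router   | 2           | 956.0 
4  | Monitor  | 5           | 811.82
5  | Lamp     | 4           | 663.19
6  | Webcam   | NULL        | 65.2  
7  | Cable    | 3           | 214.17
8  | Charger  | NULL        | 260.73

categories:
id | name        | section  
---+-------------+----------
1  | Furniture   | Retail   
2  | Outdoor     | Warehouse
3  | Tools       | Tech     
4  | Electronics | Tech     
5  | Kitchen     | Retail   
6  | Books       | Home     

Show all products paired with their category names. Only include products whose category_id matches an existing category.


INNER JOIN keeps only products rows whose category_id matches an id in categories. Walk through each product:
  - product 1 (Phone): category_id=5 -> matches Kitchen
  - product 2 (Notebook): category_id=3 -> matches Tools
  - product 3 (Router): category_id=2 -> matches Outdoor
  - product 4 (Monitor): category_id=5 -> matches Kitchen
  - product 5 (Lamp): category_id=4 -> matches Electronics
  - product 6 (Webcam): category_id=NULL, no match -> dropped
  - product 7 (Cable): category_id=3 -> matches Tools
  - product 8 (Charger): category_id=NULL, no match -> dropped
So 2 of 8 rows are dropped.

SQL:
SELECT a.name, b.name AS category
FROM products a
INNER JOIN categories b ON a.category_id = b.id

Result:
name     | category   
---------+------------
Phone    | Kitchen    
Notebook | Tools      
Router   | Outdoor    
Monitor  | Kitchen    
Lamp     | Electronics
Cable    | Tools      


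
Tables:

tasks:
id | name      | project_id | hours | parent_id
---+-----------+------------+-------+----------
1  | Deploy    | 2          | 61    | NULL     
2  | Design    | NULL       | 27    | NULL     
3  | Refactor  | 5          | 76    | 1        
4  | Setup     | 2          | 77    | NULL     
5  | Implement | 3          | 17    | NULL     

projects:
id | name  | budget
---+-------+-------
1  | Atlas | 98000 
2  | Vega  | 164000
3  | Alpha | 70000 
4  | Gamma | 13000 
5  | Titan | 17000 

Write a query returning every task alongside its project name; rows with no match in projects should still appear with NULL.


LEFT JOIN keeps every row from tasks (the left table); where project_id has no match in projects, the project columns become NULL. Walk through each task:
  - task 1 (Deploy): project_id=2 -> matches Vega
  - task 2 (Design): project_id=NULL, no match -> kept with NULL
  - task 3 (Refactor): project_id=5 -> matches Titan
  - task 4 (Setup): project_id=2 -> matches Vega
  - task 5 (Implement): project_id=3 -> matches Alpha
All 5 rows appear; 1 has NULL project.

SQL:
SELECT a.name, b.name AS project
FROM tasks a
LEFT JOIN projects b ON a.project_id = b.id

Result:
name      | project
----------+--------
Deploy    | Vega   
Design    | NULL   
Refactor  | Titan  
Setup     | Vega   
Implement | Alpha  


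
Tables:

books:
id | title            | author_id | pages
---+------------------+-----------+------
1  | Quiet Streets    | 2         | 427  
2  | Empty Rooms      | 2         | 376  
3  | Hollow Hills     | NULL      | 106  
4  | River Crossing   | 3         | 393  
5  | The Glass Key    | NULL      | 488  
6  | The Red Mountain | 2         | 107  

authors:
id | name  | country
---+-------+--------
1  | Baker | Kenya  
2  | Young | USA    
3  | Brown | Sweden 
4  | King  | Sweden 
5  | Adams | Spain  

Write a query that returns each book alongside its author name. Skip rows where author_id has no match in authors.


INNER JOIN keeps only books rows whose author_id matches an id in authors. Walk through each book:
  - book 1 (Quiet Streets): author_id=2 -> matches Young
  - book 2 (Empty Rooms): author_id=2 -> matches Young
  - book 3 (Hollow Hills): author_id=NULL, no match -> dropped
  - book 4 (River Crossing): author_id=3 -> matches Brown
  - book 5 (The Glass Key): author_id=NULL, no match -> dropped
  - book 6 (The Red Mountain): author_id=2 -> matches Young
So 2 of 6 rows are dropped.

SQL:
SELECT a.title, b.name AS author
FROM books a
INNER JOIN authors b ON a.author_id = b.id

Result:
title            | author
-----------------+-------
Quiet Streets    | Young 
Empty Rooms      | Young 
River Crossing   | Brown 
The Red Mountain | Young 


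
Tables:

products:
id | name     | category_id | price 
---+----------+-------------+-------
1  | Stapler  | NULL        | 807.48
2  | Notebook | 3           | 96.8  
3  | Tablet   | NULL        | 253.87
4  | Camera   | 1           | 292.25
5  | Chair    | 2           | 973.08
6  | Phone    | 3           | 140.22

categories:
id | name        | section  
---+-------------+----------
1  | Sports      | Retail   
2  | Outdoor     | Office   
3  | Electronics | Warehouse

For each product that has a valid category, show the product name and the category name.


INNER JOIN keeps only products rows whose category_id matches an id in categories. Walk through each product:
  - product 1 (Stapler): category_id=NULL, no match -> dropped
  - product 2 (Notebook): category_id=3 -> matches Electronics
  - product 3 (Tablet): category_id=NULL, no match -> dropped
  - product 4 (Camera): category_id=1 -> matches Sports
  - product 5 (Chair): category_id=2 -> matches Outdoor
  - product 6 (Phone): category_id=3 -> matches Electronics
So 2 of 6 rows are dropped.

SQL:
SELECT a.name, b.name AS category
FROM products a
INNER JOIN categories b ON a.category_id = b.id

Result:
name     | category   
---------+------------
Notebook | Electronics
Camera   | Sports     
Chair    | Outdoor    
Phone    | Electronics


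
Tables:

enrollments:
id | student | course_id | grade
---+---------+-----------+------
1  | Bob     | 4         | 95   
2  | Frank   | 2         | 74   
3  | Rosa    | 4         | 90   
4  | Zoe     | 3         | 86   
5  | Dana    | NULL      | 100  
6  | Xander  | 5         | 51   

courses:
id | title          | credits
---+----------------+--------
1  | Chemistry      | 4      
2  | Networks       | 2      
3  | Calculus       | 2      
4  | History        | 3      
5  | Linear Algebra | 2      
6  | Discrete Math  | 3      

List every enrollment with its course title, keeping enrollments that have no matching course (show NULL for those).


LEFT JOIN keeps every row from enrollments (the left table); where course_id has no match in courses, the course columns become NULL. Walk through each enrollment:
  - enrollment 1 (Bob): course_id=4 -> matches History
  - enrollment 2 (Frank): course_id=2 -> matches Networks
  - enrollment 3 (Rosa): course_id=4 -> matches History
  - enrollment 4 (Zoe): course_id=3 -> matches Calculus
  - enrollment 5 (Dana): course_id=NULL, no match -> kept with NULL
  - enrollment 6 (Xander): course_id=5 -> matches Linear Algebra
All 6 rows appear; 1 has NULL course.

SQL:
SELECT a.student, b.title AS course
FROM enrollments a
LEFT JOIN courses b ON a.course_id = b.id

Result:
student | course        
--------+---------------
Bob     | History       
Frank   | Networks      
Rosa    | History       
Zoe     | Calculus      
Dana    | NULL          
Xander  | Linear Algebra


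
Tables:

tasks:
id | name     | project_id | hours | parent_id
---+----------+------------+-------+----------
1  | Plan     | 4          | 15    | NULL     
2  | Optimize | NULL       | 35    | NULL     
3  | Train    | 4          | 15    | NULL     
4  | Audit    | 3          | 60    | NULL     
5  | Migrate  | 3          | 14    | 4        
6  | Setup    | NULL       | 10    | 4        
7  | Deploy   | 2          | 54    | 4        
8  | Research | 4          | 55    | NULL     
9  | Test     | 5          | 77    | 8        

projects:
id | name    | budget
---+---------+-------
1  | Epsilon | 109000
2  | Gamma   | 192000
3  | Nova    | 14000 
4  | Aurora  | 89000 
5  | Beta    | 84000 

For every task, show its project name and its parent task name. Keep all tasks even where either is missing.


Two LEFT JOINs from the same base table tasks: one to projects via project_id, one to tasks itself via parent_id. Both are LEFT so every task is preserved.
Match against projects:
  - task 1 (Plan): project_id=4 -> matches Aurora
  - task 2 (Optimize): project_id=NULL, no match -> kept with NULL
  - task 3 (Train): project_id=4 -> matches Aurora
  - task 4 (Audit): project_id=3 -> matches Nova
  - task 5 (Migrate): project_id=3 -> matches Nova
  - task 6 (Setup): project_id=NULL, no match -> kept with NULL
  - task 7 (Deploy): project_id=2 -> matches Gamma
  - task 8 (Research): project_id=4 -> matches Aurora
  - task 9 (Test): project_id=5 -> matches Beta
Match against tasks (self):
  - task 1 (Plan): parent_id=NULL -> NULL
  - task 2 (Optimize): parent_id=NULL -> NULL
  - task 3 (Train): parent_id=NULL -> NULL
  - task 4 (Audit): parent_id=NULL -> NULL
  - task 5 (Migrate): parent_id=4 -> Audit
  - task 6 (Setup): parent_id=4 -> Audit
  - task 7 (Deploy): parent_id=4 -> Audit
  - task 8 (Research): parent_id=NULL -> NULL
  - task 9 (Test): parent_id=8 -> Research

SQL:
SELECT a.name, b.name AS project, c.name AS parent
FROM tasks a
LEFT JOIN projects b ON a.project_id = b.id
LEFT JOIN tasks c ON a.parent_id = c.id

Result:
name     | project | parent  
---------+---------+---------
Plan     | Aurora  | NULL    
Optimize | NULL    | NULL    
Train    | Aurora  | NULL    
Audit    | Nova    | NULL    
Migrate  | Nova    | Audit   
Setup    | NULL    | Audit   
Deploy   | Gamma   | Audit   
Research | Aurora  | NULL    
Test     | Beta    | Research


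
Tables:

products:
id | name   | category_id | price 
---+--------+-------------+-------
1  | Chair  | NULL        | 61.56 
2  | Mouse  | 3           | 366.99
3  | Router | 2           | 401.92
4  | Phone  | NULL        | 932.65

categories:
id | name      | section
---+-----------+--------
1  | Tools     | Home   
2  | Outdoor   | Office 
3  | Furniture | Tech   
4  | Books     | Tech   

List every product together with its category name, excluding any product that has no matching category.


INNER JOIN keeps only products rows whose category_id matches an id in categories. Walk through each product:
  - product 1 (Chair): category_id=NULL, no match -> dropped
  - product 2 (Mouse): category_id=3 -> matches Furniture
  - product 3 (Router): category_id=2 -> matches Outdoor
  - product 4 (Phone): category_id=NULL, no match -> dropped
So 2 of 4 rows are dropped.

SQL:
SELECT a.name, b.name AS category
FROM products a
INNER JOIN categories b ON a.category_id = b.id

Result:
name   | category 
-------+----------
Mouse  | Furniture
Router | Outdoor  


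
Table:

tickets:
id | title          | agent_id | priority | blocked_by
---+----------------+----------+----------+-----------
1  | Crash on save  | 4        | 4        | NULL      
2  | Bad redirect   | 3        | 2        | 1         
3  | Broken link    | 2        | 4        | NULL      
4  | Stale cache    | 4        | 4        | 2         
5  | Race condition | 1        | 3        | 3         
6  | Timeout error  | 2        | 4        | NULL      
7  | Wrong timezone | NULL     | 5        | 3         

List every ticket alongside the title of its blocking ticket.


This is a self-join: tickets is joined to a second copy of itself, matching each row's blocked_by to another row's id. Use LEFT JOIN so rows with blocked_by=NULL are kept.
  - ticket 1 (Crash on save): blocked_by=NULL -> NULL
  - ticket 2 (Bad redirect): blocked_by=1 -> Crash on save
  - ticket 3 (Broken link): blocked_by=NULL -> NULL
  - ticket 4 (Stale cache): blocked_by=2 -> Bad redirect
  - ticket 5 (Race condition): blocked_by=3 -> Broken link
  - ticket 6 (Timeout error): blocked_by=NULL -> NULL
  - ticket 7 (Wrong timezone): blocked_by=3 -> Broken link

SQL:
SELECT a.title AS item, b.title AS blocked_by
FROM tickets a
LEFT JOIN tickets b ON a.blocked_by = b.id

Result:
item           | blocked_by   
---------------+--------------
Crash on save  | NULL         
Bad redirect   | Crash on save
Broken link    | NULL         
Stale cache    | Bad redirect 
Race condition | Broken link  
Timeout error  | NULL         
Wrong timezone | Broken link  


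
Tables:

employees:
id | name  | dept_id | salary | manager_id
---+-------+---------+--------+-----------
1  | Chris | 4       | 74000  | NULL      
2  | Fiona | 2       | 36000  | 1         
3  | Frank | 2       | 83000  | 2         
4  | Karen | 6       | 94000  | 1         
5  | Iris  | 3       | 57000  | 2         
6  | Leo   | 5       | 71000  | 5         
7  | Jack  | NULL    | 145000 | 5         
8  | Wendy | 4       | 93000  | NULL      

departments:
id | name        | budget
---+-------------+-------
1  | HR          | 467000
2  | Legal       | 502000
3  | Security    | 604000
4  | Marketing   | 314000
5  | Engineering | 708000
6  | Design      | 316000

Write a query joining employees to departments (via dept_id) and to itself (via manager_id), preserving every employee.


Two LEFT JOINs from the same base table employees: one to departments via dept_id, one to employees itself via manager_id. Both are LEFT so every employee is preserved.
Match against departments:
  - employee 1 (Chris): dept_id=4 -> matches Marketing
  - employee 2 (Fiona): dept_id=2 -> matches Legal
  - employee 3 (Frank): dept_id=2 -> matches Legal
  - employee 4 (Karen): dept_id=6 -> matches Design
  - employee 5 (Iris): dept_id=3 -> matches Security
  - employee 6 (Leo): dept_id=5 -> matches Engineering
  - employee 7 (Jack): dept_id=NULL, no match -> kept with NULL
  - employee 8 (Wendy): dept_id=4 -> matches Marketing
Match against employees (self):
  - employee 1 (Chris): manager_id=NULL -> NULL
  - employee 2 (Fiona): manager_id=1 -> Chris
  - employee 3 (Frank): manager_id=2 -> Fiona
  - employee 4 (Karen): manager_id=1 -> Chris
  - employee 5 (Iris): manager_id=2 -> Fiona
  - employee 6 (Leo): manager_id=5 -> Iris
  - employee 7 (Jack): manager_id=5 -> Iris
  - employee 8 (Wendy): manager_id=NULL -> NULL

SQL:
SELECT a.name, b.name AS department, c.name AS manager
FROM employees a
LEFT JOIN departments b ON a.dept_id = b.id
LEFT JOIN employees c ON a.manager_id = c.id

Result:
name  | department  | manager
------+-------------+--------
Chris | Marketing   | NULL   
Fiona | Legal       | Chris  
Frank | Legal       | Fiona  
Karen | Design      | Chris  
Iris  | Security    | Fiona  
Leo   | Engineering | Iris   
Jack  | NULL        | Iris   
Wendy | Marketing   | NULL   


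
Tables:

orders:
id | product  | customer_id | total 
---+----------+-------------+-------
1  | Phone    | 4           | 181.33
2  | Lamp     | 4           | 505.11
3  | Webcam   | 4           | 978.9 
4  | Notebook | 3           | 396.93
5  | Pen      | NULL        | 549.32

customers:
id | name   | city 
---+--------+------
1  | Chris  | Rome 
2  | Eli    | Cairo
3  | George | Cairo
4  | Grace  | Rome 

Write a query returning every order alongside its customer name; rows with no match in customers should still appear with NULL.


LEFT JOIN keeps every row from orders (the left table); where customer_id has no match in customers, the customer columns become NULL. Walk through each order:
  - order 1 (Phone): customer_id=4 -> matches Grace
  - order 2 (Lamp): customer_id=4 -> matches Grace
  - order 3 (Webcam): customer_id=4 -> matches Grace
  - order 4 (Notebook): customer_id=3 -> matches George
  - order 5 (Pen): customer_id=NULL, no match -> kept with NULL
All 5 rows appear; 1 has NULL customer.

SQL:
SELECT a.product, b.name AS customer
FROM orders a
LEFT JOIN customers b ON a.customer_id = b.id

Result:
product  | customer
---------+---------
Phone    | Grace   
Lamp     | Grace   
Webcam   | Grace   
Notebook | George  
Pen      | NULL    


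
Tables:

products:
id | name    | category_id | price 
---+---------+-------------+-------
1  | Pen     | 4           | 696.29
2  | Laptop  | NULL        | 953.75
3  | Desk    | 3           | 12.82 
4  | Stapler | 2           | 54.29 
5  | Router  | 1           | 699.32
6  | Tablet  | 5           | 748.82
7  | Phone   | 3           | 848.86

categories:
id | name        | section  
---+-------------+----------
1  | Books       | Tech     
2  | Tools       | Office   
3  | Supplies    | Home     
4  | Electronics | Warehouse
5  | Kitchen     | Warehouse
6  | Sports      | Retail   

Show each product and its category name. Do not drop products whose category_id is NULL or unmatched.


LEFT JOIN keeps every row from products (the left table); where category_id has no match in categories, the category columns become NULL. Walk through each product:
  - product 1 (Pen): category_id=4 -> matches Electronics
  - product 2 (Laptop): category_id=NULL, no match -> kept with NULL
  - product 3 (Desk): category_id=3 -> matches Supplies
  - product 4 (Stapler): category_id=2 -> matches Tools
  - product 5 (Router): category_id=1 -> matches Books
  - product 6 (Tablet): category_id=5 -> matches Kitchen
  - product 7 (Phone): category_id=3 -> matches Supplies
All 7 rows appear; 1 has NULL category.

SQL:
SELECT a.name, b.name AS category
FROM products a
LEFT JOIN categories b ON a.category_id = b.id

Result:
name    | category   
--------+------------
Pen     | Electronics
Laptop  | NULL       
Desk    | Supplies   
Stapler | Tools      
Router  | Books      
Tablet  | Kitchen    
Phone   | Supplies   


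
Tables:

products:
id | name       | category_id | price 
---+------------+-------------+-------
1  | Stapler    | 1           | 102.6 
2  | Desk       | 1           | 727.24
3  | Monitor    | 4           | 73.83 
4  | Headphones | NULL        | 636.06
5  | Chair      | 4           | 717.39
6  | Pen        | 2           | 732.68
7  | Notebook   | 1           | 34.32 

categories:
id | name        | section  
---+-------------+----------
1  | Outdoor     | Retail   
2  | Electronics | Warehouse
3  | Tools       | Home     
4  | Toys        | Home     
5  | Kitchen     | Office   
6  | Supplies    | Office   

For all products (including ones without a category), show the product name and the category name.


LEFT JOIN keeps every row from products (the left table); where category_id has no match in categories, the category columns become NULL. Walk through each product:
  - product 1 (Stapler): category_id=1 -> matches Outdoor
  - product 2 (Desk): category_id=1 -> matches Outdoor
  - product 3 (Monitor): category_id=4 -> matches Toys
  - product 4 (Headphones): category_id=NULL, no match -> kept with NULL
  - product 5 (Chair): category_id=4 -> matches Toys
  - product 6 (Pen): category_id=2 -> matches Electronics
  - product 7 (Notebook): category_id=1 -> matches Outdoor
All 7 rows appear; 1 has NULL category.

SQL:
SELECT a.name, b.name AS category
FROM products a
LEFT JOIN categories b ON a.category_id = b.id

Result:
name       | category   
-----------+------------
Stapler    | Outdoor    
Desk       | Outdoor    
Monitor    | Toys       
Headphones | NULL       
Chair      | Toys       
Pen        | Electronics
Notebook   | Outdoor    


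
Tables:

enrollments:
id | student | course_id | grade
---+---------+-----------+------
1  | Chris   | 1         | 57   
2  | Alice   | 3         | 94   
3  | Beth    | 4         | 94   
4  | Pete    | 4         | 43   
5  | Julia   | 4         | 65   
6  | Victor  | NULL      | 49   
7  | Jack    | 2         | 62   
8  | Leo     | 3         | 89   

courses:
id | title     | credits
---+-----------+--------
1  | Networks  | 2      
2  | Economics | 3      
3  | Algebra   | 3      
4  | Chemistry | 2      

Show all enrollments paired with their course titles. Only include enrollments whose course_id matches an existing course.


INNER JOIN keeps only enrollments rows whose course_id matches an id in courses. Walk through each enrollment:
  - enrollment 1 (Chris): course_id=1 -> matches Networks
  - enrollment 2 (Alice): course_id=3 -> matches Algebra
  - enrollment 3 (Beth): course_id=4 -> matches Chemistry
  - enrollment 4 (Pete): course_id=4 -> matches Chemistry
  - enrollment 5 (Julia): course_id=4 -> matches Chemistry
  - enrollment 6 (Victor): course_id=NULL, no match -> dropped
  - enrollment 7 (Jack): course_id=2 -> matches Economics
  - enrollment 8 (Leo): course_id=3 -> matches Algebra
So 1 of 8 rows is dropped.

SQL:
SELECT a.student, b.title AS course
FROM enrollments a
INNER JOIN courses b ON a.course_id = b.id

Result:
student | course   
--------+----------
Chris   | Networks 
Alice   | Algebra  
Beth    | Chemistry
Pete    | Chemistry
Julia   | Chemistry
Jack    | Economics
Leo     | Algebra  


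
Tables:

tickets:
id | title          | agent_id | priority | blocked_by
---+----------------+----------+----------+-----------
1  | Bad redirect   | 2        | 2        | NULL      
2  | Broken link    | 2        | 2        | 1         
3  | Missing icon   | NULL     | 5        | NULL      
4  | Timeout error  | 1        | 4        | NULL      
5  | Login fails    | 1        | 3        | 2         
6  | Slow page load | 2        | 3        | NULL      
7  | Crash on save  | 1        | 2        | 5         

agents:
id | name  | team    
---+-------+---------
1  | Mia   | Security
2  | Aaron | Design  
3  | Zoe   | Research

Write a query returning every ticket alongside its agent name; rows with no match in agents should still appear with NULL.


LEFT JOIN keeps every row from tickets (the left table); where agent_id has no match in agents, the agent columns become NULL. Walk through each ticket:
  - ticket 1 (Bad redirect): agent_id=2 -> matches Aaron
  - ticket 2 (Broken link): agent_id=2 -> matches Aaron
  - ticket 3 (Missing icon): agent_id=NULL, no match -> kept with NULL
  - ticket 4 (Timeout error): agent_id=1 -> matches Mia
  - ticket 5 (Login fails): agent_id=1 -> matches Mia
  - ticket 6 (Slow page load): agent_id=2 -> matches Aaron
  - ticket 7 (Crash on save): agent_id=1 -> matches Mia
All 7 rows appear; 1 has NULL agent.

SQL:
SELECT a.title, b.name AS agent
FROM tickets a
LEFT JOIN agents b ON a.agent_id = b.id

Result:
title          | agent
---------------+------
Bad redirect   | Aaron
Broken link    | Aaron
Missing icon   | NULL 
Timeout error  | Mia  
Login fails    | Mia  
Slow page load | Aaron
Crash on save  | Mia  


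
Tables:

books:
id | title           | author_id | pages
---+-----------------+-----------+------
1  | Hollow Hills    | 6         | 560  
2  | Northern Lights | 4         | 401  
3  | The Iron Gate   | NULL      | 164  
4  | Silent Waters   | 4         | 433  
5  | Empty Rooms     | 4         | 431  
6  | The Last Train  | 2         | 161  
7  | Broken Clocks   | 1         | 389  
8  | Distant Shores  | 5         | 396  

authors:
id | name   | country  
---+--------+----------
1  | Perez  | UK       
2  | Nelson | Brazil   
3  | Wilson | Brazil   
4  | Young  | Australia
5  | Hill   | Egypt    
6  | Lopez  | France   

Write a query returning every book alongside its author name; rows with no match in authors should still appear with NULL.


LEFT JOIN keeps every row from books (the left table); where author_id has no match in authors, the author columns become NULL. Walk through each book:
  - book 1 (Hollow Hills): author_id=6 -> matches Lopez
  - book 2 (Northern Lights): author_id=4 -> matches Young
  - book 3 (The Iron Gate): author_id=NULL, no match -> kept with NULL
  - book 4 (Silent Waters): author_id=4 -> matches Young
  - book 5 (Empty Rooms): author_id=4 -> matches Young
  - book 6 (The Last Train): author_id=2 -> matches Nelson
  - book 7 (Broken Clocks): author_id=1 -> matches Perez
  - book 8 (Distant Shores): author_id=5 -> matches Hill
All 8 rows appear; 1 has NULL author.

SQL:
SELECT a.title, b.name AS author
FROM books a
LEFT JOIN authors b ON a.author_id = b.id

Result:
title           | author
----------------+-------
Hollow Hills    | Lopez 
Northern Lights | Young 
The Iron Gate   | NULL  
Silent Waters   | Young 
Empty Rooms     | Young 
The Last Train  | Nelson
Broken Clocks   | Perez 
Distant Shores  | Hill  
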